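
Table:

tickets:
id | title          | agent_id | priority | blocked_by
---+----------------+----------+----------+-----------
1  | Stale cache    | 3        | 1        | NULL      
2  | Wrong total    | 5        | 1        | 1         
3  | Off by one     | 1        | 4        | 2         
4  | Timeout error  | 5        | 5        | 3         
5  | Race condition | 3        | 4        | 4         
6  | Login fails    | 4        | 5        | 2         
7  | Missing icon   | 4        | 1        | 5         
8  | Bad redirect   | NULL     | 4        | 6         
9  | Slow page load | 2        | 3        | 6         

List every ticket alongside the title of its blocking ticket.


This is a self-join: tickets is joined to a second copy of itself, matching each row's blocked_by to another row's id. Use LEFT JOIN so rows with blocked_by=NULL are kept.
  - ticket 1 (Stale cache): blocked_by=NULL -> NULL
  - ticket 2 (Wrong total): blocked_by=1 -> Stale cache
  - ticket 3 (Off by one): blocked_by=2 -> Wrong total
  - ticket 4 (Timeout error): blocked_by=3 -> Off by one
  - ticket 5 (Race condition): blocked_by=4 -> Timeout error
  - ticket 6 (Login fails): blocked_by=2 -> Wrong total
  - ticket 7 (Missing icon): blocked_by=5 -> Race condition
  - ticket 8 (Bad redirect): blocked_by=6 -> Login fails
  - ticket 9 (Slow page load): blocked_by=6 -> Login fails

SQL:
SELECT a.title AS item, b.title AS blocked_by
FROM tickets a
LEFT JOIN tickets b ON a.blocked_by = b.id

Result:
item           | blocked_by    
---------------+---------------
Stale cache    | NULL          
Wrong total    | Stale cache   
Off by one     | Wrong total   
Timeout error  | Off by one    
Race condition | Timeout error 
Login fails    | Wrong total   
Missing icon   | Race condition
Bad redirect   | Login fails   
Slow page load | Login fails   


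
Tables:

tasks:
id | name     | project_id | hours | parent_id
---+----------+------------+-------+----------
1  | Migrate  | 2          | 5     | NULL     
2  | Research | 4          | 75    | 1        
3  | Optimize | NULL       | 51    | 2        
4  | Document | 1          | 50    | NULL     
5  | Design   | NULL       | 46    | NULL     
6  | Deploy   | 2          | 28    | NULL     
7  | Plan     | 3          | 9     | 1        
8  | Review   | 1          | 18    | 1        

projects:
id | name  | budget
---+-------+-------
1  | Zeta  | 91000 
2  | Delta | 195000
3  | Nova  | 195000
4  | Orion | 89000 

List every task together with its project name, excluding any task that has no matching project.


INNER JOIN keeps only tasks rows whose project_id matches an id in projects. Walk through each task:
  - task 1 (Migrate): project_id=2 -> matches Delta
  - task 2 (Research): project_id=4 -> matches Orion
  - task 3 (Optimize): project_id=NULL, no match -> dropped
  - task 4 (Document): project_id=1 -> matches Zeta
  - task 5 (Design): project_id=NULL, no match -> dropped
  - task 6 (Deploy): project_id=2 -> matches Delta
  - task 7 (Plan): project_id=3 -> matches Nova
  - task 8 (Review): project_id=1 -> matches Zeta
So 2 of 8 rows are dropped.

SQL:
SELECT a.name, b.name AS project
FROM tasks a
INNER JOIN projects b ON a.project_id = b.id

Result:
name     | project
---------+--------
Migrate  | Delta  
Research | Orion  
Document | Zeta   
Deploy   | Delta  
Plan     | Nova   
Review   | Zeta   


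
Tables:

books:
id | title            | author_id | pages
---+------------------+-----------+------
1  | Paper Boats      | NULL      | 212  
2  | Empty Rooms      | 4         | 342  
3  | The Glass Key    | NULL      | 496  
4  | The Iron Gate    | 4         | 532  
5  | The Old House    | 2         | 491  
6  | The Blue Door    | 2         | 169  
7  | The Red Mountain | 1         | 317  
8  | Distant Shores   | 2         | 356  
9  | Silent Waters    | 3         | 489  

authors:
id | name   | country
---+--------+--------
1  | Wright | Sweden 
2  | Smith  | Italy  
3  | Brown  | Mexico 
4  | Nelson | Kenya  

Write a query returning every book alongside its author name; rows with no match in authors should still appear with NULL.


LEFT JOIN keeps every row from books (the left table); where author_id has no match in authors, the author columns become NULL. Walk through each book:
  - book 1 (Paper Boats): author_id=NULL, no match -> kept with NULL
  - book 2 (Empty Rooms): author_id=4 -> matches Nelson
  - book 3 (The Glass Key): author_id=NULL, no match -> kept with NULL
  - book 4 (The Iron Gate): author_id=4 -> matches Nelson
  - book 5 (The Old House): author_id=2 -> matches Smith
  - book 6 (The Blue Door): author_id=2 -> matches Smith
  - book 7 (The Red Mountain): author_id=1 -> matches Wright
  - book 8 (Distant Shores): author_id=2 -> matches Smith
  - book 9 (Silent Waters): author_id=3 -> matches Brown
All 9 rows appear; 2 have NULL author.

SQL:
SELECT a.title, b.name AS author
FROM books a
LEFT JOIN authors b ON a.author_id = b.id

Result:
title            | author
-----------------+-------
Paper Boats      | NULL  
Empty Rooms      | Nelson
The Glass Key    | NULL  
The Iron Gate    | Nelson
The Old House    | Smith 
The Blue Door    | Smith 
The Red Mountain | Wright
Distant Shores   | Smith 
Silent Waters    | Brown 


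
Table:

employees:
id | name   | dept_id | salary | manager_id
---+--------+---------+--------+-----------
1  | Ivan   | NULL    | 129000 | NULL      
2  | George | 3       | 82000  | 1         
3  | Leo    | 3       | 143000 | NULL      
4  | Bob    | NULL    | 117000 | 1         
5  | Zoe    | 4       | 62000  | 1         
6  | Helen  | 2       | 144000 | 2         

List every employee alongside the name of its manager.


This is a self-join: employees is joined to a second copy of itself, matching each row's manager_id to another row's id. Use LEFT JOIN so rows with manager_id=NULL are kept.
  - employee 1 (Ivan): manager_id=NULL -> NULL
  - employee 2 (George): manager_id=1 -> Ivan
  - employee 3 (Leo): manager_id=NULL -> NULL
  - employee 4 (Bob): manager_id=1 -> Ivan
  - employee 5 (Zoe): manager_id=1 -> Ivan
  - employee 6 (Helen): manager_id=2 -> George

SQL:
SELECT a.name AS item, b.name AS manager
FROM employees a
LEFT JOIN employees b ON a.manager_id = b.id

Result:
item   | manager
-------+--------
Ivan   | NULL   
George | Ivan   
Leo    | NULL   
Bob    | Ivan   
Zoe    | Ivan   
Helen  | George 


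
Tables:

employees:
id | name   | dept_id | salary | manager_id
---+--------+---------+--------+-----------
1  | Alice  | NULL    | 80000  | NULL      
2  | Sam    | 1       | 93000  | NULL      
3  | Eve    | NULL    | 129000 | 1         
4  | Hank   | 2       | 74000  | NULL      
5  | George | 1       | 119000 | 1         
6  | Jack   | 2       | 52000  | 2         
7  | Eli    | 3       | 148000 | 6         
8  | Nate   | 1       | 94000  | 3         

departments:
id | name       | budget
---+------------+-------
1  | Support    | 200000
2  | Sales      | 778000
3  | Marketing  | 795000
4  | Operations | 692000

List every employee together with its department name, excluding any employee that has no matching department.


INNER JOIN keeps only employees rows whose dept_id matches an id in departments. Walk through each employee:
  - employee 1 (Alice): dept_id=NULL, no match -> dropped
  - employee 2 (Sam): dept_id=1 -> matches Support
  - employee 3 (Eve): dept_id=NULL, no match -> dropped
  - employee 4 (Hank): dept_id=2 -> matches Sales
  - employee 5 (George): dept_id=1 -> matches Support
  - employee 6 (Jack): dept_id=2 -> matches Sales
  - employee 7 (Eli): dept_id=3 -> matches Marketing
  - employee 8 (Nate): dept_id=1 -> matches Support
So 2 of 8 rows are dropped.

SQL:
SELECT a.name, b.name AS department
FROM employees a
INNER JOIN departments b ON a.dept_id = b.id

Result:
name   | department
-------+-----------
Sam    | Support   
Hank   | Sales     
George | Support   
Jack   | Sales     
Eli    | Marketing 
Nate   | Support   


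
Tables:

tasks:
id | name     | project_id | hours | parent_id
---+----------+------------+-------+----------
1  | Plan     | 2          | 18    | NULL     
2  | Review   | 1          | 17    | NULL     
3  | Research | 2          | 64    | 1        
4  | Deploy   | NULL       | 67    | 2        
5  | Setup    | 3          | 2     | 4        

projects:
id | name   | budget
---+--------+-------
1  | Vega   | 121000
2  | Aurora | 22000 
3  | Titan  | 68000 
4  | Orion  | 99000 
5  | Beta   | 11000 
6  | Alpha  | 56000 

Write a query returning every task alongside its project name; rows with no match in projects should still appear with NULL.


LEFT JOIN keeps every row from tasks (the left table); where project_id has no match in projects, the project columns become NULL. Walk through each task:
  - task 1 (Plan): project_id=2 -> matches Aurora
  - task 2 (Review): project_id=1 -> matches Vega
  - task 3 (Research): project_id=2 -> matches Aurora
  - task 4 (Deploy): project_id=NULL, no match -> kept with NULL
  - task 5 (Setup): project_id=3 -> matches Titan
All 5 rows appear; 1 has NULL project.

SQL:
SELECT a.name, b.name AS project
FROM tasks a
LEFT JOIN projects b ON a.project_id = b.id

Result:
name     | project
---------+--------
Plan     | Aurora 
Review   | Vega   
Research | Aurora 
Deploy   | NULL   
Setup    | Titan  


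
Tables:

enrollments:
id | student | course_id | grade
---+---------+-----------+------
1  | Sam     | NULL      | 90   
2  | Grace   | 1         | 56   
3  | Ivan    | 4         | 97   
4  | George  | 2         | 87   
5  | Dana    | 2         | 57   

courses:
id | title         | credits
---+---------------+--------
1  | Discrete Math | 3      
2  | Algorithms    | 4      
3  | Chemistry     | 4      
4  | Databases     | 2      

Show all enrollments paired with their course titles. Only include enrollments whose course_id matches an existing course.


INNER JOIN keeps only enrollments rows whose course_id matches an id in courses. Walk through each enrollment:
  - enrollment 1 (Sam): course_id=NULL, no match -> dropped
  - enrollment 2 (Grace): course_id=1 -> matches Discrete Math
  - enrollment 3 (Ivan): course_id=4 -> matches Databases
  - enrollment 4 (George): course_id=2 -> matches Algorithms
  - enrollment 5 (Dana): course_id=2 -> matches Algorithms
So 1 of 5 rows is dropped.

SQL:
SELECT a.student, b.title AS course
FROM enrollments a
INNER JOIN courses b ON a.course_id = b.id

Result:
student | course       
--------+--------------
Grace   | Discrete Math
Ivan    | Databases    
George  | Algorithms   
Dana    | Algorithms   


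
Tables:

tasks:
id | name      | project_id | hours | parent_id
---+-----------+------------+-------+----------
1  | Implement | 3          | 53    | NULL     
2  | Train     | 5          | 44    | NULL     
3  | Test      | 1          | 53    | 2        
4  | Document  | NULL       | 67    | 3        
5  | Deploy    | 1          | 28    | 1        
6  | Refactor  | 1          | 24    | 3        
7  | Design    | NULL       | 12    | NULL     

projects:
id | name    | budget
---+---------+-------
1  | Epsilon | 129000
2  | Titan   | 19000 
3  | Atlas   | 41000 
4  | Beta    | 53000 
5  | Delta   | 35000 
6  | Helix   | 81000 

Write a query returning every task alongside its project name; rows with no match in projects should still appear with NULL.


LEFT JOIN keeps every row from tasks (the left table); where project_id has no match in projects, the project columns become NULL. Walk through each task:
  - task 1 (Implement): project_id=3 -> matches Atlas
  - task 2 (Train): project_id=5 -> matches Delta
  - task 3 (Test): project_id=1 -> matches Epsilon
  - task 4 (Document): project_id=NULL, no match -> kept with NULL
  - task 5 (Deploy): project_id=1 -> matches Epsilon
  - task 6 (Refactor): project_id=1 -> matches Epsilon
  - task 7 (Design): project_id=NULL, no match -> kept with NULL
All 7 rows appear; 2 have NULL project.

SQL:
SELECT a.name, b.name AS project
FROM tasks a
LEFT JOIN projects b ON a.project_id = b.id

Result:
name      | project
----------+--------
Implement | Atlas  
Train     | Delta  
Test      | Epsilon
Document  | NULL   
Deploy    | Epsilon
Refactor  | Epsilon
Design    | NULL   


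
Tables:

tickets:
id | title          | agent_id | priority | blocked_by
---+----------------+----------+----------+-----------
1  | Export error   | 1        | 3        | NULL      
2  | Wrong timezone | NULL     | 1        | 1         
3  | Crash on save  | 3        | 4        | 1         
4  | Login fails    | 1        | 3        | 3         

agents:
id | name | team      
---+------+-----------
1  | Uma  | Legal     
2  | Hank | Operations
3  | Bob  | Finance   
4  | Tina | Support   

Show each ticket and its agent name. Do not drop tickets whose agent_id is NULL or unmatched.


LEFT JOIN keeps every row from tickets (the left table); where agent_id has no match in agents, the agent columns become NULL. Walk through each ticket:
  - ticket 1 (Export error): agent_id=1 -> matches Uma
  - ticket 2 (Wrong timezone): agent_id=NULL, no match -> kept with NULL
  - ticket 3 (Crash on save): agent_id=3 -> matches Bob
  - ticket 4 (Login fails): agent_id=1 -> matches Uma
All 4 rows appear; 1 has NULL agent.

SQL:
SELECT a.title, b.name AS agent
FROM tickets a
LEFT JOIN agents b ON a.agent_id = b.id

Result:
title          | agent
---------------+------
Export error   | Uma  
Wrong timezone | NULL 
Crash on save  | Bob  
Login fails    | Uma  


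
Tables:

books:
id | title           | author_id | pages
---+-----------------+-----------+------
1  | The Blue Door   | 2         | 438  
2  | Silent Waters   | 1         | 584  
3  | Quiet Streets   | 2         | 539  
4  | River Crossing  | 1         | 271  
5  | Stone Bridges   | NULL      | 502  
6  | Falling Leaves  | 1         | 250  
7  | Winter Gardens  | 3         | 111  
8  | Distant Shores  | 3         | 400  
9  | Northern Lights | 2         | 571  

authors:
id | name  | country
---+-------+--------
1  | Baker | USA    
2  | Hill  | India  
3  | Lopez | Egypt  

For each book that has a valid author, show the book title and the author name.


INNER JOIN keeps only books rows whose author_id matches an id in authors. Walk through each book:
  - book 1 (The Blue Door): author_id=2 -> matches Hill
  - book 2 (Silent Waters): author_id=1 -> matches Baker
  - book 3 (Quiet Streets): author_id=2 -> matches Hill
  - book 4 (River Crossing): author_id=1 -> matches Baker
  - book 5 (Stone Bridges): author_id=NULL, no match -> dropped
  - book 6 (Falling Leaves): author_id=1 -> matches Baker
  - book 7 (Winter Gardens): author_id=3 -> matches Lopez
  - book 8 (Distant Shores): author_id=3 -> matches Lopez
  - book 9 (Northern Lights): author_id=2 -> matches Hill
So 1 of 9 rows is dropped.

SQL:
SELECT a.title, b.name AS author
FROM books a
INNER JOIN authors b ON a.author_id = b.id

Result:
title           | author
----------------+-------
The Blue Door   | Hill  
Silent Waters   | Baker 
Quiet Streets   | Hill  
River Crossing  | Baker 
Falling Leaves  | Baker 
Winter Gardens  | Lopez 
Distant Shores  | Lopez 
Northern Lights | Hill  


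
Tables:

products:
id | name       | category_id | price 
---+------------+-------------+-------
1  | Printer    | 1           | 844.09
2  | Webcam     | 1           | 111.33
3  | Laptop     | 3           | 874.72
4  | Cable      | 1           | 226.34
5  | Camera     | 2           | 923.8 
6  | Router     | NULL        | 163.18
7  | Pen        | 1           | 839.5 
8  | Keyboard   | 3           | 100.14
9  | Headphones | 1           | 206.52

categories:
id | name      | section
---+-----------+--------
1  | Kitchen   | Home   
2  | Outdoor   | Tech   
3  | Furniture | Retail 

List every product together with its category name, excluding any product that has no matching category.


INNER JOIN keeps only products rows whose category_id matches an id in categories. Walk through each product:
  - product 1 (Printer): category_id=1 -> matches Kitchen
  - product 2 (Webcam): category_id=1 -> matches Kitchen
  - product 3 (Laptop): category_id=3 -> matches Furniture
  - product 4 (Cable): category_id=1 -> matches Kitchen
  - product 5 (Camera): category_id=2 -> matches Outdoor
  - product 6 (Router): category_id=NULL, no match -> dropped
  - product 7 (Pen): category_id=1 -> matches Kitchen
  - product 8 (Keyboard): category_id=3 -> matches Furniture
  - product 9 (Headphones): category_id=1 -> matches Kitchen
So 1 of 9 rows is dropped.

SQL:
SELECT a.name, b.name AS category
FROM products a
INNER JOIN categories b ON a.category_id = b.id

Result:
name       | category 
-----------+----------
Printer    | Kitchen  
Webcam     | Kitchen  
Laptop     | Furniture
Cable      | Kitchen  
Camera     | Outdoor  
Pen        | Kitchen  
Keyboard   | Furniture
Headphones | Kitchen  


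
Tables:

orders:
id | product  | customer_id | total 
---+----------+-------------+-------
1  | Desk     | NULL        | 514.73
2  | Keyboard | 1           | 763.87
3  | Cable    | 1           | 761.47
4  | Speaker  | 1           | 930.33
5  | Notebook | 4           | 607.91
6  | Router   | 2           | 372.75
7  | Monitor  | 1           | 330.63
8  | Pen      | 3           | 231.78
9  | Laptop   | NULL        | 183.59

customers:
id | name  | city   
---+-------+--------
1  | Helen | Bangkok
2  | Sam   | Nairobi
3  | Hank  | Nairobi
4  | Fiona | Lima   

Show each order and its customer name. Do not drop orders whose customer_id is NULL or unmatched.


LEFT JOIN keeps every row from orders (the left table); where customer_id has no match in customers, the customer columns become NULL. Walk through each order:
  - order 1 (Desk): customer_id=NULL, no match -> kept with NULL
  - order 2 (Keyboard): customer_id=1 -> matches Helen
  - order 3 (Cable): customer_id=1 -> matches Helen
  - order 4 (Speaker): customer_id=1 -> matches Helen
  - order 5 (Notebook): customer_id=4 -> matches Fiona
  - order 6 (Router): customer_id=2 -> matches Sam
  - order 7 (Monitor): customer_id=1 -> matches Helen
  - order 8 (Pen): customer_id=3 -> matches Hank
  - order 9 (Laptop): customer_id=NULL, no match -> kept with NULL
All 9 rows appear; 2 have NULL customer.

SQL:
SELECT a.product, b.name AS customer
FROM orders a
LEFT JOIN customers b ON a.customer_id = b.id

Result:
product  | customer
---------+---------
Desk     | NULL    
Keyboard | Helen   
Cable    | Helen   
Speaker  | Helen   
Notebook | Fiona   
Router   | Sam     
Monitor  | Helen   
Pen      | Hank    
Laptop   | NULL    


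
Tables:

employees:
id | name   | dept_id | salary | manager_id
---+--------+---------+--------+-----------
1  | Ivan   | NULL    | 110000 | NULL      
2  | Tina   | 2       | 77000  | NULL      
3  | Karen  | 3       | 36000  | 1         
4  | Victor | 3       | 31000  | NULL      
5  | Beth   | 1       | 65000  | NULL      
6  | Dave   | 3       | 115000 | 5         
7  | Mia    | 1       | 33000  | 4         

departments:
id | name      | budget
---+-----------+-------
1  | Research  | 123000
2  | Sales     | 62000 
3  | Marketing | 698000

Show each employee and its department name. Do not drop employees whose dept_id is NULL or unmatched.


LEFT JOIN keeps every row from employees (the left table); where dept_id has no match in departments, the department columns become NULL. Walk through each employee:
  - employee 1 (Ivan): dept_id=NULL, no match -> kept with NULL
  - employee 2 (Tina): dept_id=2 -> matches Sales
  - employee 3 (Karen): dept_id=3 -> matches Marketing
  - employee 4 (Victor): dept_id=3 -> matches Marketing
  - employee 5 (Beth): dept_id=1 -> matches Research
  - employee 6 (Dave): dept_id=3 -> matches Marketing
  - employee 7 (Mia): dept_id=1 -> matches Research
All 7 rows appear; 1 has NULL department.

SQL:
SELECT a.name, b.name AS department
FROM employees a
LEFT JOIN departments b ON a.dept_id = b.id

Result:
name   | department
-------+-----------
Ivan   | NULL      
Tina   | Sales     
Karen  | Marketing 
Victor | Marketing 
Beth   | Research  
Dave   | Marketing 
Mia    | Research  


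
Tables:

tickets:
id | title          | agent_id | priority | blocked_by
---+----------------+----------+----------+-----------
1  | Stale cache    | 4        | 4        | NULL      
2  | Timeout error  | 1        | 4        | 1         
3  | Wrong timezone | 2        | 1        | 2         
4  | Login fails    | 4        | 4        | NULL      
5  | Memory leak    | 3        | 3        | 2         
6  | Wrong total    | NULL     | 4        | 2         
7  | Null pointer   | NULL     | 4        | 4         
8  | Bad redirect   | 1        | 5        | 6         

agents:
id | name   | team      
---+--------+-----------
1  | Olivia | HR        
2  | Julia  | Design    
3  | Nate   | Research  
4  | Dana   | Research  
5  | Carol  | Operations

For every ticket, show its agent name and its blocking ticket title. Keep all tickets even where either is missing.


Two LEFT JOINs from the same base table tickets: one to agents via agent_id, one to tickets itself via blocked_by. Both are LEFT so every ticket is preserved.
Match against agents:
  - ticket 1 (Stale cache): agent_id=4 -> matches Dana
  - ticket 2 (Timeout error): agent_id=1 -> matches Olivia
  - ticket 3 (Wrong timezone): agent_id=2 -> matches Julia
  - ticket 4 (Login fails): agent_id=4 -> matches Dana
  - ticket 5 (Memory leak): agent_id=3 -> matches Nate
  - ticket 6 (Wrong total): agent_id=NULL, no match -> kept with NULL
  - ticket 7 (Null pointer): agent_id=NULL, no match -> kept with NULL
  - ticket 8 (Bad redirect): agent_id=1 -> matches Olivia
Match against tickets (self):
  - ticket 1 (Stale cache): blocked_by=NULL -> NULL
  - ticket 2 (Timeout error): blocked_by=1 -> Stale cache
  - ticket 3 (Wrong timezone): blocked_by=2 -> Timeout error
  - ticket 4 (Login fails): blocked_by=NULL -> NULL
  - ticket 5 (Memory leak): blocked_by=2 -> Timeout error
  - ticket 6 (Wrong total): blocked_by=2 -> Timeout error
  - ticket 7 (Null pointer): blocked_by=4 -> Login fails
  - ticket 8 (Bad redirect): blocked_by=6 -> Wrong total

SQL:
SELECT a.title, b.name AS agent, c.title AS blocked_by
FROM tickets a
LEFT JOIN agents b ON a.agent_id = b.id
LEFT JOIN tickets c ON a.blocked_by = c.id

Result:
title          | agent  | blocked_by   
---------------+--------+--------------
Stale cache    | Dana   | NULL         
Timeout error  | Olivia | Stale cache  
Wrong timezone | Julia  | Timeout error
Login fails    | Dana   | NULL         
Memory leak    | Nate   | Timeout error
Wrong total    | NULL   | Timeout error
Null pointer   | NULL   | Login fails  
Bad redirect   | Olivia | Wrong total  


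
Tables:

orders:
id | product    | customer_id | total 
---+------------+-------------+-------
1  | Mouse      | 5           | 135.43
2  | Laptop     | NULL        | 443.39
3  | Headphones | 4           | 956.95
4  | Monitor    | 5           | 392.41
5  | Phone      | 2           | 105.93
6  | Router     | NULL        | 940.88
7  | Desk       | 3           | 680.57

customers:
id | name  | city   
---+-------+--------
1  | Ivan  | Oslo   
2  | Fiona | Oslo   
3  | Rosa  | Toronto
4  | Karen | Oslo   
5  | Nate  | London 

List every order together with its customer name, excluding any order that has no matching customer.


INNER JOIN keeps only orders rows whose customer_id matches an id in customers. Walk through each order:
  - order 1 (Mouse): customer_id=5 -> matches Nate
  - order 2 (Laptop): customer_id=NULL, no match -> dropped
  - order 3 (Headphones): customer_id=4 -> matches Karen
  - order 4 (Monitor): customer_id=5 -> matches Nate
  - order 5 (Phone): customer_id=2 -> matches Fiona
  - order 6 (Router): customer_id=NULL, no match -> dropped
  - order 7 (Desk): customer_id=3 -> matches Rosa
So 2 of 7 rows are dropped.

SQL:
SELECT a.product, b.name AS customer
FROM orders a
INNER JOIN customers b ON a.customer_id = b.id

Result:
product    | customer
-----------+---------
Mouse      | Nate    
Headphones | Karen   
Monitor    | Nate    
Phone      | Fiona   
Desk       | Rosa    


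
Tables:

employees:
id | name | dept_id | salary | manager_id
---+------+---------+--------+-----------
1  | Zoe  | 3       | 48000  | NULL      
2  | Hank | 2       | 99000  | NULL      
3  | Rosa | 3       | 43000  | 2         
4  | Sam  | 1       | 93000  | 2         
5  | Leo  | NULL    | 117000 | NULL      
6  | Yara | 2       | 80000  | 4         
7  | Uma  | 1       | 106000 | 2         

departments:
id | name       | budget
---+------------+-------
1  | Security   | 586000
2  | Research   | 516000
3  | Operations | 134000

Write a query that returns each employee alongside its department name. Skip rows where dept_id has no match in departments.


INNER JOIN keeps only employees rows whose dept_id matches an id in departments. Walk through each employee:
  - employee 1 (Zoe): dept_id=3 -> matches Operations
  - employee 2 (Hank): dept_id=2 -> matches Research
  - employee 3 (Rosa): dept_id=3 -> matches Operations
  - employee 4 (Sam): dept_id=1 -> matches Security
  - employee 5 (Leo): dept_id=NULL, no match -> dropped
  - employee 6 (Yara): dept_id=2 -> matches Research
  - employee 7 (Uma): dept_id=1 -> matches Security
So 1 of 7 rows is dropped.

SQL:
SELECT a.name, b.name AS department
FROM employees a
INNER JOIN departments b ON a.dept_id = b.id

Result:
name | department
-----+-----------
Zoe  | Operations
Hank | Research  
Rosa | Operations
Sam  | Security  
Yara | Research  
Uma  | Security  


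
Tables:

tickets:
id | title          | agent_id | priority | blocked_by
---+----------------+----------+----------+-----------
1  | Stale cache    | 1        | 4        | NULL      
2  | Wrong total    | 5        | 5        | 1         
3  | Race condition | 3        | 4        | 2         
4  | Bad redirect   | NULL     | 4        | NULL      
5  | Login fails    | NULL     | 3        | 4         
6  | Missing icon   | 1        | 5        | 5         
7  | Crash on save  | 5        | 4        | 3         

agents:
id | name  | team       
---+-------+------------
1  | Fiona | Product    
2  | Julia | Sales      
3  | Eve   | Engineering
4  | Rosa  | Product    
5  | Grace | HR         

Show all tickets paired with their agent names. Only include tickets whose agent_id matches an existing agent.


INNER JOIN keeps only tickets rows whose agent_id matches an id in agents. Walk through each ticket:
  - ticket 1 (Stale cache): agent_id=1 -> matches Fiona
  - ticket 2 (Wrong total): agent_id=5 -> matches Grace
  - ticket 3 (Race condition): agent_id=3 -> matches Eve
  - ticket 4 (Bad redirect): agent_id=NULL, no match -> dropped
  - ticket 5 (Login fails): agent_id=NULL, no match -> dropped
  - ticket 6 (Missing icon): agent_id=1 -> matches Fiona
  - ticket 7 (Crash on save): agent_id=5 -> matches Grace
So 2 of 7 rows are dropped.

SQL:
SELECT a.title, b.name AS agent
FROM tickets a
INNER JOIN agents b ON a.agent_id = b.id

Result:
title          | agent
---------------+------
Stale cache    | Fiona
Wrong total    | Grace
Race condition | Eve  
Missing icon   | Fiona
Crash on save  | Grace


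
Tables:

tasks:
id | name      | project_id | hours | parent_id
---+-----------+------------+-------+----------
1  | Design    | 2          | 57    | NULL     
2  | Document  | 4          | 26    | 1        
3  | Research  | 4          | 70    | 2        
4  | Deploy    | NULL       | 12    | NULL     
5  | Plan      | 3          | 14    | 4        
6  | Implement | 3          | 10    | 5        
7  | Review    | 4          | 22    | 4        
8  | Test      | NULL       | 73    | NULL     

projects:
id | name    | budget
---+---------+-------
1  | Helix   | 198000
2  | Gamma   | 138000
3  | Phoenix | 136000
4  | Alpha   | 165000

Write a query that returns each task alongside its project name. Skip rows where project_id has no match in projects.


INNER JOIN keeps only tasks rows whose project_id matches an id in projects. Walk through each task:
  - task 1 (Design): project_id=2 -> matches Gamma
  - task 2 (Document): project_id=4 -> matches Alpha
  - task 3 (Research): project_id=4 -> matches Alpha
  - task 4 (Deploy): project_id=NULL, no match -> dropped
  - task 5 (Plan): project_id=3 -> matches Phoenix
  - task 6 (Implement): project_id=3 -> matches Phoenix
  - task 7 (Review): project_id=4 -> matches Alpha
  - task 8 (Test): project_id=NULL, no match -> dropped
So 2 of 8 rows are dropped.

SQL:
SELECT a.name, b.name AS project
FROM tasks a
INNER JOIN projects b ON a.project_id = b.id

Result:
name      | project
----------+--------
Design    | Gamma  
Document  | Alpha  
Research  | Alpha  
Plan      | Phoenix
Implement | Phoenix
Review    | Alpha  


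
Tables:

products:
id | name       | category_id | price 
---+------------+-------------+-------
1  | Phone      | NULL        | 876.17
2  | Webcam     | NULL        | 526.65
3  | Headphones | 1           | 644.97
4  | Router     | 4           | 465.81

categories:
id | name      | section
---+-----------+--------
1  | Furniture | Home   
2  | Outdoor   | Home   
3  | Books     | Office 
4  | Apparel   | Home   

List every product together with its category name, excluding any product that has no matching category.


INNER JOIN keeps only products rows whose category_id matches an id in categories. Walk through each product:
  - product 1 (Phone): category_id=NULL, no match -> dropped
  - product 2 (Webcam): category_id=NULL, no match -> dropped
  - product 3 (Headphones): category_id=1 -> matches Furniture
  - product 4 (Router): category_id=4 -> matches Apparel
So 2 of 4 rows are dropped.

SQL:
SELECT a.name, b.name AS category
FROM products a
INNER JOIN categories b ON a.category_id = b.id

Result:
name       | category 
-----------+----------
Headphones | Furniture
Router     | Apparel  


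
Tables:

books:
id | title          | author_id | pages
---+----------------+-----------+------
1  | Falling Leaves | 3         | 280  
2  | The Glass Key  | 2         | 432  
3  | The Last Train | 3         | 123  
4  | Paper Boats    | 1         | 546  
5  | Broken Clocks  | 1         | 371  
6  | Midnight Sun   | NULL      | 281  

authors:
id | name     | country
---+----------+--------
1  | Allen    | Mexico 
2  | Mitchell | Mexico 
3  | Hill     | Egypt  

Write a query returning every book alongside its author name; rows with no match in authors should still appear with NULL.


LEFT JOIN keeps every row from books (the left table); where author_id has no match in authors, the author columns become NULL. Walk through each book:
  - book 1 (Falling Leaves): author_id=3 -> matches Hill
  - book 2 (The Glass Key): author_id=2 -> matches Mitchell
  - book 3 (The Last Train): author_id=3 -> matches Hill
  - book 4 (Paper Boats): author_id=1 -> matches Allen
  - book 5 (Broken Clocks): author_id=1 -> matches Allen
  - book 6 (Midnight Sun): author_id=NULL, no match -> kept with NULL
All 6 rows appear; 1 has NULL author.

SQL:
SELECT a.title, b.name AS author
FROM books a
LEFT JOIN authors b ON a.author_id = b.id

Result:
title          | author  
---------------+---------
Falling Leaves | Hill    
The Glass Key  | Mitchell
The Last Train | Hill    
Paper Boats    | Allen   
Broken Clocks  | Allen   
Midnight Sun   | NULL    


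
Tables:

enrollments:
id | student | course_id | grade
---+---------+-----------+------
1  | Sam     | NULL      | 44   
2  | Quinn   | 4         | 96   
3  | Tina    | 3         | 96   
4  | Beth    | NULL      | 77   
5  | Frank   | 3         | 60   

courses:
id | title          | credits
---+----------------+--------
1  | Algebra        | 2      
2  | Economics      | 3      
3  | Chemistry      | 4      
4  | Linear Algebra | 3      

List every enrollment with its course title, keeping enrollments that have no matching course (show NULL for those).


LEFT JOIN keeps every row from enrollments (the left table); where course_id has no match in courses, the course columns become NULL. Walk through each enrollment:
  - enrollment 1 (Sam): course_id=NULL, no match -> kept with NULL
  - enrollment 2 (Quinn): course_id=4 -> matches Linear Algebra
  - enrollment 3 (Tina): course_id=3 -> matches Chemistry
  - enrollment 4 (Beth): course_id=NULL, no match -> kept with NULL
  - enrollment 5 (Frank): course_id=3 -> matches Chemistry
All 5 rows appear; 2 have NULL course.

SQL:
SELECT a.student, b.title AS course
FROM enrollments a
LEFT JOIN courses b ON a.course_id = b.id

Result:
student | course        
--------+---------------
Sam     | NULL          
Quinn   | Linear Algebra
Tina    | Chemistry     
Beth    | NULL          
Frank   | Chemistry     


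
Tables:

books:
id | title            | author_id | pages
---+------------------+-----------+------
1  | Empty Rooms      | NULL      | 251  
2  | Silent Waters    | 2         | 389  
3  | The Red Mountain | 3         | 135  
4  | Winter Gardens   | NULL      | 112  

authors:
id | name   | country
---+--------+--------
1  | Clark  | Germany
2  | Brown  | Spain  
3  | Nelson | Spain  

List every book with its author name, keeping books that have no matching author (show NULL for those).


LEFT JOIN keeps every row from books (the left table); where author_id has no match in authors, the author columns become NULL. Walk through each book:
  - book 1 (Empty Rooms): author_id=NULL, no match -> kept with NULL
  - book 2 (Silent Waters): author_id=2 -> matches Brown
  - book 3 (The Red Mountain): author_id=3 -> matches Nelson
  - book 4 (Winter Gardens): author_id=NULL, no match -> kept with NULL
All 4 rows appear; 2 have NULL author.

SQL:
SELECT a.title, b.name AS author
FROM books a
LEFT JOIN authors b ON a.author_id = b.id

Result:
title            | author
-----------------+-------
Empty Rooms      | NULL  
Silent Waters    | Brown 
The Red Mountain | Nelson
Winter Gardens   | NULL  


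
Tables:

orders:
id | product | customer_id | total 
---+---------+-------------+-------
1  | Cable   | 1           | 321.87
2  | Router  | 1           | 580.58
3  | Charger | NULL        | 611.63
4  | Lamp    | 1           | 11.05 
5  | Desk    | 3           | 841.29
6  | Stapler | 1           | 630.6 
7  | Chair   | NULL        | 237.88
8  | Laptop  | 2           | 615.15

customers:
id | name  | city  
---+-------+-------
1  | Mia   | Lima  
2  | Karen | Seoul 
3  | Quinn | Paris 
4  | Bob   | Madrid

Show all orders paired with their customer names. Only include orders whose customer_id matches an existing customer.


INNER JOIN keeps only orders rows whose customer_id matches an id in customers. Walk through each order:
  - order 1 (Cable): customer_id=1 -> matches Mia
  - order 2 (Router): customer_id=1 -> matches Mia
  - order 3 (Charger): customer_id=NULL, no match -> dropped
  - order 4 (Lamp): customer_id=1 -> matches Mia
  - order 5 (Desk): customer_id=3 -> matches Quinn
  - order 6 (Stapler): customer_id=1 -> matches Mia
  - order 7 (Chair): customer_id=NULL, no match -> dropped
  - order 8 (Laptop): customer_id=2 -> matches Karen
So 2 of 8 rows are dropped.

SQL:
SELECT a.product, b.name AS customer
FROM orders a
INNER JOIN customers b ON a.customer_id = b.id

Result:
product | customer
--------+---------
Cable   | Mia     
Router  | Mia     
Lamp    | Mia     
Desk    | Quinn   
Stapler | Mia     
Laptop  | Karen   


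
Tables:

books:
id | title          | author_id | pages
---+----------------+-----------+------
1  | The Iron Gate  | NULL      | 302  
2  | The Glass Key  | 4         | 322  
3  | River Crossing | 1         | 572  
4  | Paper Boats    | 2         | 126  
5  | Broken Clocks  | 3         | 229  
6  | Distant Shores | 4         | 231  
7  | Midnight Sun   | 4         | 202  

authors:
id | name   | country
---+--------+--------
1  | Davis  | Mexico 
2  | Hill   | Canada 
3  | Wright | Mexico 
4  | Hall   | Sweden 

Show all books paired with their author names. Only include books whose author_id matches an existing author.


INNER JOIN keeps only books rows whose author_id matches an id in authors. Walk through each book:
  - book 1 (The Iron Gate): author_id=NULL, no match -> dropped
  - book 2 (The Glass Key): author_id=4 -> matches Hall
  - book 3 (River Crossing): author_id=1 -> matches Davis
  - book 4 (Paper Boats): author_id=2 -> matches Hill
  - book 5 (Broken Clocks): author_id=3 -> matches Wright
  - book 6 (Distant Shores): author_id=4 -> matches Hall
  - book 7 (Midnight Sun): author_id=4 -> matches Hall
So 1 of 7 rows is dropped.

SQL:
SELECT a.title, b.name AS author
FROM books a
INNER JOIN authors b ON a.author_id = b.id

Result:
title          | author
---------------+-------
The Glass Key  | Hall  
River Crossing | Davis 
Paper Boats    | Hill  
Broken Clocks  | Wright
Distant Shores | Hall  
Midnight Sun   | Hall  


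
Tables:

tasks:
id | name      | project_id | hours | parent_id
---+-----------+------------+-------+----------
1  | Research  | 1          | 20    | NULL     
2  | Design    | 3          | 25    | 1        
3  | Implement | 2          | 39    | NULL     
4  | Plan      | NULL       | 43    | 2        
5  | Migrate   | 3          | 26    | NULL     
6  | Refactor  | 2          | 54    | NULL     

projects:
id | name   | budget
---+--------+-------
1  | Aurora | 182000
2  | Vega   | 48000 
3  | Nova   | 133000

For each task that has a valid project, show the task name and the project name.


INNER JOIN keeps only tasks rows whose project_id matches an id in projects. Walk through each task:
  - task 1 (Research): project_id=1 -> matches Aurora
  - task 2 (Design): project_id=3 -> matches Nova
  - task 3 (Implement): project_id=2 -> matches Vega
  - task 4 (Plan): project_id=NULL, no match -> dropped
  - task 5 (Migrate): project_id=3 -> matches Nova
  - task 6 (Refactor): project_id=2 -> matches Vega
So 1 of 6 rows is dropped.

SQL:
SELECT a.name, b.name AS project
FROM tasks a
INNER JOIN projects b ON a.project_id = b.id

Result:
name      | project
----------+--------
Research  | Aurora 
Design    | Nova   
Implement | Vega   
Migrate   | Nova   
Refactor  | Vega   


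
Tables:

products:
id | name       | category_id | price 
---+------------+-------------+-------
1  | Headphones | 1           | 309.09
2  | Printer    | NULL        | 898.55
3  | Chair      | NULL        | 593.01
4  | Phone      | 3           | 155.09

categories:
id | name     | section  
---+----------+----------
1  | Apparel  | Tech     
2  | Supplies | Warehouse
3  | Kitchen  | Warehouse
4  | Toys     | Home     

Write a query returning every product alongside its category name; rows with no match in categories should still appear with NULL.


LEFT JOIN keeps every row from products (the left table); where category_id has no match in categories, the category columns become NULL. Walk through each product:
  - product 1 (Headphones): category_id=1 -> matches Apparel
  - product 2 (Printer): category_id=NULL, no match -> kept with NULL
  - product 3 (Chair): category_id=NULL, no match -> kept with NULL
  - product 4 (Phone): category_id=3 -> matches Kitchen
All 4 rows appear; 2 have NULL category.

SQL:
SELECT a.name, b.name AS category
FROM products a
LEFT JOIN categories b ON a.category_id = b.id

Result:
name       | category
-----------+---------
Headphones | Apparel 
Printer    | NULL    
Chair      | NULL    
Phone      | Kitchen 


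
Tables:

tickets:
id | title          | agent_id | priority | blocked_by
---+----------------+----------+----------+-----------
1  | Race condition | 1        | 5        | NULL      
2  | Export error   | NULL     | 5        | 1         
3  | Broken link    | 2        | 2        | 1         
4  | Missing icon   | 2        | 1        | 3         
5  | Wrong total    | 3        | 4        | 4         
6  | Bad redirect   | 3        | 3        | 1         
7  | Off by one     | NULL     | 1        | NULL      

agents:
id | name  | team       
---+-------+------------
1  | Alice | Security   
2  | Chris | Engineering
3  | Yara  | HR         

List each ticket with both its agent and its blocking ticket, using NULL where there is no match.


Two LEFT JOINs from the same base table tickets: one to agents via agent_id, one to tickets itself via blocked_by. Both are LEFT so every ticket is preserved.
Match against agents:
  - ticket 1 (Race condition): agent_id=1 -> matches Alice
  - ticket 2 (Export error): agent_id=NULL, no match -> kept with NULL
  - ticket 3 (Broken link): agent_id=2 -> matches Chris
  - ticket 4 (Missing icon): agent_id=2 -> matches Chris
  - ticket 5 (Wrong total): agent_id=3 -> matches Yara
  - ticket 6 (Bad redirect): agent_id=3 -> matches Yara
  - ticket 7 (Off by one): agent_id=NULL, no match -> kept with NULL
Match against tickets (self):
  - ticket 1 (Race condition): blocked_by=NULL -> NULL
  - ticket 2 (Export error): blocked_by=1 -> Race condition
  - ticket 3 (Broken link): blocked_by=1 -> Race condition
  - ticket 4 (Missing icon): blocked_by=3 -> Broken link
  - ticket 5 (Wrong total): blocked_by=4 -> Missing icon
  - ticket 6 (Bad redirect): blocked_by=1 -> Race condition
  - ticket 7 (Off by one): blocked_by=NULL -> NULL

SQL:
SELECT a.title, b.name AS agent, c.title AS blocked_by
FROM tickets a
LEFT JOIN agents b ON a.agent_id = b.id
LEFT JOIN tickets c ON a.blocked_by = c.id

Result:
title          | agent | blocked_by    
---------------+-------+---------------
Race condition | Alice | NULL          
Export error   | NULL  | Race condition
Broken link    | Chris | Race condition
Missing icon   | Chris | Broken link   
Wrong total    | Yara  | Missing icon  
Bad redirect   | Yara  | Race condition
Off by one     | NULL  | NULL          
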